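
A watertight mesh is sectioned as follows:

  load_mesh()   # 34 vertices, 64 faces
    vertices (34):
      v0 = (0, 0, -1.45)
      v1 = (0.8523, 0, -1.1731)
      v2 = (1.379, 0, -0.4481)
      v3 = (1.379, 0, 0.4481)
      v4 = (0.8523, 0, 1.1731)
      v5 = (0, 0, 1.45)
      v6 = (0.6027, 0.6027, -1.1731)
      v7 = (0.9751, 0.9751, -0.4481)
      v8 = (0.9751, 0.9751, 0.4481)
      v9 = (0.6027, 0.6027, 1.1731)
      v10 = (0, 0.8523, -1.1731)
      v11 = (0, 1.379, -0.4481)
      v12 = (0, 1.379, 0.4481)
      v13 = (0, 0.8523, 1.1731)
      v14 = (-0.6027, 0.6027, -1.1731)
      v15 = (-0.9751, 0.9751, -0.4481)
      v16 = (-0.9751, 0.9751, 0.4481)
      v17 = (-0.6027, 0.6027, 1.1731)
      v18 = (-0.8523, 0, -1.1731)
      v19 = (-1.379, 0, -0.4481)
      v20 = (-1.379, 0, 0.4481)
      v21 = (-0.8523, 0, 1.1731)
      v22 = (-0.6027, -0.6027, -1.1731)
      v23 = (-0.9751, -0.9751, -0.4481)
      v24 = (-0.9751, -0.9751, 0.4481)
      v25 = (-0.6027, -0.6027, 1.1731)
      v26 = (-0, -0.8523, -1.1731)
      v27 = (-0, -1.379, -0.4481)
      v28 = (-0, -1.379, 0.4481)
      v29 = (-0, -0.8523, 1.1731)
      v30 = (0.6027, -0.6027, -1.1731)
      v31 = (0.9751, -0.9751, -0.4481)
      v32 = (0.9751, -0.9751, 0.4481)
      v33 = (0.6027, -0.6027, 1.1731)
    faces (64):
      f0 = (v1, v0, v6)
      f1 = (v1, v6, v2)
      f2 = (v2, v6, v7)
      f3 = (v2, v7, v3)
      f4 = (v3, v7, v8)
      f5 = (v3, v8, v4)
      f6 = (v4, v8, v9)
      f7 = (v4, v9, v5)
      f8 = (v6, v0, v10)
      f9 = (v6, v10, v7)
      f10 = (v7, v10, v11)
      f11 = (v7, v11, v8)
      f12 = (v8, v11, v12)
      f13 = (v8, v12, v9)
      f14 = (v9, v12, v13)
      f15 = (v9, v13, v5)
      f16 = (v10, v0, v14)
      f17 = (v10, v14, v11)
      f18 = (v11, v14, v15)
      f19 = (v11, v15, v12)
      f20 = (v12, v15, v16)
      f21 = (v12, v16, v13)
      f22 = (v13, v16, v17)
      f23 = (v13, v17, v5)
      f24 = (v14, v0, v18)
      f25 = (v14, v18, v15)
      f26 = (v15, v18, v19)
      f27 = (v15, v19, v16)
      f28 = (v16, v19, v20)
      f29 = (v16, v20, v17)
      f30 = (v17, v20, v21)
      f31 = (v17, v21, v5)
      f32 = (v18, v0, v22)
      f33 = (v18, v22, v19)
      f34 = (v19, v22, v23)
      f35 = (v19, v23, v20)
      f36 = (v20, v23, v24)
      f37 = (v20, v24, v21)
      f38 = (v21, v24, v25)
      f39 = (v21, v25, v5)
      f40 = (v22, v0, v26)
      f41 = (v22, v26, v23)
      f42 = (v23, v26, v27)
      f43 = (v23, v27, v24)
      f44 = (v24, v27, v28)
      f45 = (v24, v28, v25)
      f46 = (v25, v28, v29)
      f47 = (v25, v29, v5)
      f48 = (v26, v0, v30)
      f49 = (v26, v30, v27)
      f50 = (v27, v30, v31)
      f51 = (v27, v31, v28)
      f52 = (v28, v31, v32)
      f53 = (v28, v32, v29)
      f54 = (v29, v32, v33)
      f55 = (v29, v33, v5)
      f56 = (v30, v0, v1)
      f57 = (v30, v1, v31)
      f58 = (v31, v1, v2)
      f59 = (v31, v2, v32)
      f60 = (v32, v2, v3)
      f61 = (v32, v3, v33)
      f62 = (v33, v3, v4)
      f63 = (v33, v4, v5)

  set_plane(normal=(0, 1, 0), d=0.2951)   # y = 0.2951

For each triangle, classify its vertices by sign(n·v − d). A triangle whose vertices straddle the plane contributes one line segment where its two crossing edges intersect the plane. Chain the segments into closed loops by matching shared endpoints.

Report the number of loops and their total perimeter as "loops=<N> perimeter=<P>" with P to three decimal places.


loops=1 perimeter=8.397

Straddling triangles (20 of 64):
  (v1,v0,v6) [--+] → (0.2951, 0.2951, -1.31442)–(0.730088, 0.2951, -1.1731)  len=0.4574
  (v1,v6,v2) [-+-] → (0.730088, 0.2951, -1.1731)–(0.9989, 0.2951, -0.803082)  len=0.4574
  (v2,v6,v7) [-++] → (0.9989, 0.2951, -0.803082)–(1.25677, 0.2951, -0.4481)  len=0.4388
  (v2,v7,v3) [-+-] → (1.25677, 0.2951, -0.4481)–(1.25677, 0.2951, 0.176878)  len=0.6250
  (v3,v7,v8) [-++] → (1.25677, 0.2951, 0.176878)–(1.25677, 0.2951, 0.4481)  len=0.2712
  (v3,v8,v4) [-+-] → (1.25677, 0.2951, 0.4481)–(0.889464, 0.2951, 0.953689)  len=0.6249
  (v4,v8,v9) [-++] → (0.889464, 0.2951, 0.953689)–(0.730088, 0.2951, 1.1731)  len=0.2712
  (v4,v9,v5) [-+-] → (0.730088, 0.2951, 1.1731)–(0.2951, 0.2951, 1.31442)  len=0.4574
  (v6,v0,v10) [+-+] → (0.2951, 0.2951, -1.31442)–(0, 0.2951, -1.35413)  len=0.2978
  (v9,v13,v5) [++-] → (0, 0.2951, 1.35413)–(0.2951, 0.2951, 1.31442)  len=0.2978
  (v10,v0,v14) [+-+] → (0, 0.2951, -1.35413)–(-0.2951, 0.2951, -1.31442)  len=0.2978
  (v13,v17,v5) [++-] → (-0.2951, 0.2951, 1.31442)–(0, 0.2951, 1.35413)  len=0.2978
  (v14,v0,v18) [+--] → (-0.2951, 0.2951, -1.31442)–(-0.730088, 0.2951, -1.1731)  len=0.4574
  (v14,v18,v15) [+-+] → (-0.730088, 0.2951, -1.1731)–(-0.889464, 0.2951, -0.953689)  len=0.2712
  (v15,v18,v19) [+--] → (-0.889464, 0.2951, -0.953689)–(-1.25677, 0.2951, -0.4481)  len=0.6249
  (v15,v19,v16) [+-+] → (-1.25677, 0.2951, -0.4481)–(-1.25677, 0.2951, -0.176878)  len=0.2712
  (v16,v19,v20) [+--] → (-1.25677, 0.2951, -0.176878)–(-1.25677, 0.2951, 0.4481)  len=0.6250
  (v16,v20,v17) [+-+] → (-1.25677, 0.2951, 0.4481)–(-0.9989, 0.2951, 0.803082)  len=0.4388
  (v17,v20,v21) [+--] → (-0.9989, 0.2951, 0.803082)–(-0.730088, 0.2951, 1.1731)  len=0.4574
  (v17,v21,v5) [+--] → (-0.730088, 0.2951, 1.1731)–(-0.2951, 0.2951, 1.31442)  len=0.4574

Chained into 1 loop(s):
  loop 1: 20 segments, perimeter = 8.3974
Total perimeter = 8.397


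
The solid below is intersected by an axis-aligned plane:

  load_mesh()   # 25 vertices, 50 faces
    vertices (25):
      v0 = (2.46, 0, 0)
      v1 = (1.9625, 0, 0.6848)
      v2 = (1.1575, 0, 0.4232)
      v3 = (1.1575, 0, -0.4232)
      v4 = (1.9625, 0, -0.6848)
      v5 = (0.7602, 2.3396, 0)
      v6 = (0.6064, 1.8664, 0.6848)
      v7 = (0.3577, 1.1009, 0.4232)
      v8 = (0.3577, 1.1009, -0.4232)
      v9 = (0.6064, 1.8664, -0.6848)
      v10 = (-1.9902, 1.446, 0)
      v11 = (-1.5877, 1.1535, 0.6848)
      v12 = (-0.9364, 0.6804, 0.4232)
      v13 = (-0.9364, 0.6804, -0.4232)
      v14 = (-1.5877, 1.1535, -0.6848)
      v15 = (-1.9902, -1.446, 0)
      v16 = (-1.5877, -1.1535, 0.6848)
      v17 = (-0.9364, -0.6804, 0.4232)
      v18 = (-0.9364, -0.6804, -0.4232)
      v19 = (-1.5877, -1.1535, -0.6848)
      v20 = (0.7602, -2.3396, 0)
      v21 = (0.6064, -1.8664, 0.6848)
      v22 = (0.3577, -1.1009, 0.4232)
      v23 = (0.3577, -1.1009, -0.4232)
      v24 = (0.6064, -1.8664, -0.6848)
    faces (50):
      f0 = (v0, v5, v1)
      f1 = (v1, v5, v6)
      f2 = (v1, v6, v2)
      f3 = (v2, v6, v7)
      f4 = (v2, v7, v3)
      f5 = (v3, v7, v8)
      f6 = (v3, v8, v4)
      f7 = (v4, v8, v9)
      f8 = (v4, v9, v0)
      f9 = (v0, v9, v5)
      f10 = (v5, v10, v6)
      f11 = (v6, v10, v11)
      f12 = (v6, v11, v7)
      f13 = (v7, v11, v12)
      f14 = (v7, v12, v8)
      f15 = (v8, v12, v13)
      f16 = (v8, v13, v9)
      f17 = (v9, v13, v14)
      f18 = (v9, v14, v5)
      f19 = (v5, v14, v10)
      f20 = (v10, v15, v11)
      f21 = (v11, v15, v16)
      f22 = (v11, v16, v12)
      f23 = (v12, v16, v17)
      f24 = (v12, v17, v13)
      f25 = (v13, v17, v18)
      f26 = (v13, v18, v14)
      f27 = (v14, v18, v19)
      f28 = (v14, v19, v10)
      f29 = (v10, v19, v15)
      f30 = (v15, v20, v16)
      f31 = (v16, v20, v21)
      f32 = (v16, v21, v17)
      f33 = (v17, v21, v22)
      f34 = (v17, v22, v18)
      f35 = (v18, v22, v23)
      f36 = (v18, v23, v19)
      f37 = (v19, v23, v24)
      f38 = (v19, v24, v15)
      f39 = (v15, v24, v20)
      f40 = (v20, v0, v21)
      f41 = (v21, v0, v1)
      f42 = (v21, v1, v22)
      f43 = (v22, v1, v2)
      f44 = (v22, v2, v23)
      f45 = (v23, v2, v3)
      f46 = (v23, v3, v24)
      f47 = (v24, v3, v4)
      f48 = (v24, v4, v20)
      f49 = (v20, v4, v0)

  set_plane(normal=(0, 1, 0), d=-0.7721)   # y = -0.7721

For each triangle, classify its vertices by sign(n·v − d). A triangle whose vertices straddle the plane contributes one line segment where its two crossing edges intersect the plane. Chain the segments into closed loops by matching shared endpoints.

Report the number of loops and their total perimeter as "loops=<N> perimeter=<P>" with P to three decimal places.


Straddling triangles (22 of 50):
  (v10,v15,v11) [+-+] → (-1.9902, -0.7721, 0)–(-1.88586, -0.7721, 0.177529)  len=0.2059
  (v11,v15,v16) [+--] → (-1.88586, -0.7721, 0.177529)–(-1.5877, -0.7721, 0.6848)  len=0.5884
  (v11,v16,v12) [+-+] → (-1.5877, -0.7721, 0.6848)–(-1.45225, -0.7721, 0.630395)  len=0.1460
  (v12,v16,v17) [+-+] → (-1.45225, -0.7721, 0.630395)–(-1.06264, -0.7721, 0.473905)  len=0.4199
  (v14,v18,v19) [++-] → (-1.06264, -0.7721, -0.473905)–(-1.5877, -0.7721, -0.6848)  len=0.5658
  (v14,v19,v10) [+-+] → (-1.5877, -0.7721, -0.6848)–(-1.64676, -0.7721, -0.584326)  len=0.1165
  (v10,v19,v15) [+--] → (-1.64676, -0.7721, -0.584326)–(-1.9902, -0.7721, 0)  len=0.6778
  (v16,v21,v17) [--+] → (-0.817113, -0.7721, 0.443427)–(-1.06264, -0.7721, 0.473905)  len=0.2474
  (v17,v21,v22) [+--] → (-0.817113, -0.7721, 0.443427)–(-0.654191, -0.7721, 0.4232)  len=0.1642
  (v17,v22,v18) [+-+] → (-0.654191, -0.7721, 0.4232)–(-0.654191, -0.7721, -0.238622)  len=0.6618
  (v18,v22,v23) [+--] → (-0.654191, -0.7721, -0.238622)–(-0.654191, -0.7721, -0.4232)  len=0.1846
  (v18,v23,v19) [+--] → (-0.654191, -0.7721, -0.4232)–(-1.06264, -0.7721, -0.473905)  len=0.4116
  (v20,v0,v21) [-+-] → (1.89904, -0.7721, 0)–(1.6932, -0.7721, 0.283291)  len=0.3502
  (v21,v0,v1) [-++] → (1.6932, -0.7721, 0.283291)–(1.4015, -0.7721, 0.6848)  len=0.4963
  (v21,v1,v22) [-+-] → (1.4015, -0.7721, 0.6848)–(0.836997, -0.7721, 0.501331)  len=0.5936
  (v22,v1,v2) [-++] → (0.836997, -0.7721, 0.501331)–(0.596572, -0.7721, 0.4232)  len=0.2528
  (v22,v2,v23) [-+-] → (0.596572, -0.7721, 0.4232)–(0.596572, -0.7721, -0.17041)  len=0.5936
  (v23,v2,v3) [-++] → (0.596572, -0.7721, -0.17041)–(0.596572, -0.7721, -0.4232)  len=0.2528
  (v23,v3,v24) [-+-] → (0.596572, -0.7721, -0.4232)–(0.929519, -0.7721, -0.53142)  len=0.3501
  (v24,v3,v4) [-++] → (0.929519, -0.7721, -0.53142)–(1.4015, -0.7721, -0.6848)  len=0.4963
  (v24,v4,v20) [-+-] → (1.4015, -0.7721, -0.6848)–(1.56572, -0.7721, -0.458807)  len=0.2794
  (v20,v4,v0) [-++] → (1.56572, -0.7721, -0.458807)–(1.89904, -0.7721, 0)  len=0.5671

Chained into 2 loop(s):
  loop 1: 12 segments, perimeter = 4.3899
  loop 2: 10 segments, perimeter = 4.2321
Total perimeter = 8.622

loops=2 perimeter=8.622


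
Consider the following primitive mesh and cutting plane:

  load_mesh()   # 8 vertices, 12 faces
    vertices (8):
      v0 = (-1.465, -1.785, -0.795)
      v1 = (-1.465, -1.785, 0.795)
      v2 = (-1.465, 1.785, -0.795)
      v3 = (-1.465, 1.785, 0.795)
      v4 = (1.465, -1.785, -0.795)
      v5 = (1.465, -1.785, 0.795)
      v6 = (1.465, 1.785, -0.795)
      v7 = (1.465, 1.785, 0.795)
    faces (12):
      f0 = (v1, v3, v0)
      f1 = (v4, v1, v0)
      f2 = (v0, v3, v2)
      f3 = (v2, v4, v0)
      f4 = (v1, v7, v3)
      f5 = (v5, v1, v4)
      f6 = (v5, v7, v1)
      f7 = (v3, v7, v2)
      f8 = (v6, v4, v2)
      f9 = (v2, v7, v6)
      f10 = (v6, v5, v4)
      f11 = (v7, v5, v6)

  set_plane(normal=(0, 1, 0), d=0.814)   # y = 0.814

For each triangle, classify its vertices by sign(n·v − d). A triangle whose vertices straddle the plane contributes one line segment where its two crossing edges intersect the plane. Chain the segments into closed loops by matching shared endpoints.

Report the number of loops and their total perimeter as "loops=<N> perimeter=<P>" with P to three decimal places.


Straddling triangles (8 of 12):
  (v1,v3,v0) [-+-] → (-1.465, 0.814, 0.795)–(-1.465, 0.814, 0.362538)  len=0.4325
  (v0,v3,v2) [-++] → (-1.465, 0.814, 0.362538)–(-1.465, 0.814, -0.795)  len=1.1575
  (v2,v4,v0) [+--] → (-0.668073, 0.814, -0.795)–(-1.465, 0.814, -0.795)  len=0.7969
  (v1,v7,v3) [-++] → (0.668073, 0.814, 0.795)–(-1.465, 0.814, 0.795)  len=2.1331
  (v5,v7,v1) [-+-] → (1.465, 0.814, 0.795)–(0.668073, 0.814, 0.795)  len=0.7969
  (v6,v4,v2) [+-+] → (1.465, 0.814, -0.795)–(-0.668073, 0.814, -0.795)  len=2.1331
  (v6,v5,v4) [+--] → (1.465, 0.814, -0.362538)–(1.465, 0.814, -0.795)  len=0.4325
  (v7,v5,v6) [+-+] → (1.465, 0.814, 0.795)–(1.465, 0.814, -0.362538)  len=1.1575

Chained into 1 loop(s):
  loop 1: 8 segments, perimeter = 9.0400
Total perimeter = 9.040

loops=1 perimeter=9.040


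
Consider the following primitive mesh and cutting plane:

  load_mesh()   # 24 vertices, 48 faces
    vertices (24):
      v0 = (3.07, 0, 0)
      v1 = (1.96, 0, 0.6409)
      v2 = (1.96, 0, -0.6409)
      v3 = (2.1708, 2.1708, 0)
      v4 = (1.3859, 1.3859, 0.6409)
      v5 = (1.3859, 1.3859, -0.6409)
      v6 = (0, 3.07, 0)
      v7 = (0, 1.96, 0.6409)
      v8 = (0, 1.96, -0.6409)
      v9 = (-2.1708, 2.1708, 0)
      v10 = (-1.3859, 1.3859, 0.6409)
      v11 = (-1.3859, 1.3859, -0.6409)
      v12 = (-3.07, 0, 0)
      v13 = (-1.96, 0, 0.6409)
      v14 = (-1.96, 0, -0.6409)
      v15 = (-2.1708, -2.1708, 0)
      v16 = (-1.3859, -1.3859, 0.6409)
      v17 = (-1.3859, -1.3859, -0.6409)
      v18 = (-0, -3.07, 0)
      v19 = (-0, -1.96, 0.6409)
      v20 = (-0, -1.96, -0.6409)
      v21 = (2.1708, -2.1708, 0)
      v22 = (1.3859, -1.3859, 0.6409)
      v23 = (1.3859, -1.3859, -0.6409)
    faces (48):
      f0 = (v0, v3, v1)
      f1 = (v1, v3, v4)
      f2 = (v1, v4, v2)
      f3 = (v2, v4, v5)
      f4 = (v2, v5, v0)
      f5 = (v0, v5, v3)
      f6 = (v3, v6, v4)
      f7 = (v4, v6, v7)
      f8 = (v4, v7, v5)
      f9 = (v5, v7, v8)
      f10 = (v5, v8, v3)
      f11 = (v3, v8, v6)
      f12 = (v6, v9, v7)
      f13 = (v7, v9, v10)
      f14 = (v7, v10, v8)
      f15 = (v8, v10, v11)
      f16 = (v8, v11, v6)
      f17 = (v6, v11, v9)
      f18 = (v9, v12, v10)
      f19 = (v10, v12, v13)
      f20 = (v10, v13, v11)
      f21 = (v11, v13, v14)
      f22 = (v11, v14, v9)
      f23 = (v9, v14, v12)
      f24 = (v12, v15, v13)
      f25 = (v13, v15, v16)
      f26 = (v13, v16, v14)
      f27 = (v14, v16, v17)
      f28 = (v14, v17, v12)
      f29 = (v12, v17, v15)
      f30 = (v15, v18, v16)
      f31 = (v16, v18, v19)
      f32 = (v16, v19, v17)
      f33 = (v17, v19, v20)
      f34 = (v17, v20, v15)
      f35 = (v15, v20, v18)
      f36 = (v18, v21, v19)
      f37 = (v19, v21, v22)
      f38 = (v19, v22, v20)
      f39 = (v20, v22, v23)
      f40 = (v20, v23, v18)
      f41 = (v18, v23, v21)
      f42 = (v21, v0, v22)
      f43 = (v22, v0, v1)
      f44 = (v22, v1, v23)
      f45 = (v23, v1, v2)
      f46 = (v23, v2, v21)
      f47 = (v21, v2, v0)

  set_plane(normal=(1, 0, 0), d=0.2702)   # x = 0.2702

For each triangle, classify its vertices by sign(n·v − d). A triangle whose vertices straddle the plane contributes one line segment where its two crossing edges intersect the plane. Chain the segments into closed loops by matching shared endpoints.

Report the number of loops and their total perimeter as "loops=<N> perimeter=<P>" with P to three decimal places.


loops=2 perimeter=7.691

Straddling triangles (12 of 48):
  (v3,v6,v4) [+-+] → (0.2702, 2.95808, 0)–(0.2702, 2.74166, 0.124952)  len=0.2499
  (v4,v6,v7) [+--] → (0.2702, 2.74166, 0.124952)–(0.2702, 1.84807, 0.6409)  len=1.0318
  (v4,v7,v5) [+-+] → (0.2702, 1.84807, 0.6409)–(0.2702, 1.84807, 0.390996)  len=0.2499
  (v5,v7,v8) [+--] → (0.2702, 1.84807, 0.390996)–(0.2702, 1.84807, -0.6409)  len=1.0319
  (v5,v8,v3) [+-+] → (0.2702, 1.84807, -0.6409)–(0.2702, 1.98624, -0.561127)  len=0.1595
  (v3,v8,v6) [+--] → (0.2702, 1.98624, -0.561127)–(0.2702, 2.95808, 0)  len=1.1222
  (v18,v21,v19) [-+-] → (0.2702, -2.95808, 0)–(0.2702, -1.98624, 0.561127)  len=1.1222
  (v19,v21,v22) [-++] → (0.2702, -1.98624, 0.561127)–(0.2702, -1.84807, 0.6409)  len=0.1595
  (v19,v22,v20) [-+-] → (0.2702, -1.84807, 0.6409)–(0.2702, -1.84807, -0.390996)  len=1.0319
  (v20,v22,v23) [-++] → (0.2702, -1.84807, -0.390996)–(0.2702, -1.84807, -0.6409)  len=0.2499
  (v20,v23,v18) [-+-] → (0.2702, -1.84807, -0.6409)–(0.2702, -2.74166, -0.124952)  len=1.0318
  (v18,v23,v21) [-++] → (0.2702, -2.74166, -0.124952)–(0.2702, -2.95808, 0)  len=0.2499

Chained into 2 loop(s):
  loop 1: 6 segments, perimeter = 3.8453
  loop 2: 6 segments, perimeter = 3.8453
Total perimeter = 7.691


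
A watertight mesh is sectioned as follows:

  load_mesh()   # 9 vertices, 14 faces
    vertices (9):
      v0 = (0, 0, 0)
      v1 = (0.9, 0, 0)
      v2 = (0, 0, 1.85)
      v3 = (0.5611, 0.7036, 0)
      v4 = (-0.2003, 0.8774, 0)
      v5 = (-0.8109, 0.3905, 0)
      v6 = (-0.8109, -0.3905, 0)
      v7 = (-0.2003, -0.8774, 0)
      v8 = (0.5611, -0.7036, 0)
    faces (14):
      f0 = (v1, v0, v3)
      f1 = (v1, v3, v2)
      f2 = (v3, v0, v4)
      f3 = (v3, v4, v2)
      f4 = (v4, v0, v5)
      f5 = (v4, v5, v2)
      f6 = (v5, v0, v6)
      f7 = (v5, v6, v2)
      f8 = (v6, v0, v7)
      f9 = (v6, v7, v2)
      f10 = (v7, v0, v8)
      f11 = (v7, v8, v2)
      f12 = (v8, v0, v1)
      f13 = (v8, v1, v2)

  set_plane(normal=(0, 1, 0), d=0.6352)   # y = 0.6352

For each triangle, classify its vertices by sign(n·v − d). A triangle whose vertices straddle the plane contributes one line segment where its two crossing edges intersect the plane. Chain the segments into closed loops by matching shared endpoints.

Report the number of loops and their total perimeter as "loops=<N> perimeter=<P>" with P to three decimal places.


loops=1 perimeter=2.653

Straddling triangles (6 of 14):
  (v1,v0,v3) [--+] → (0.506553, 0.6352, 0)–(0.594046, 0.6352, 0)  len=0.0875
  (v1,v3,v2) [-+-] → (0.594046, 0.6352, 0)–(0.506553, 0.6352, 0.179847)  len=0.2000
  (v3,v0,v4) [+-+] → (0.506553, 0.6352, 0)–(-0.145009, 0.6352, 0)  len=0.6516
  (v3,v4,v2) [++-] → (-0.145009, 0.6352, 0.510679)–(0.506553, 0.6352, 0.179847)  len=0.7307
  (v4,v0,v5) [+--] → (-0.145009, 0.6352, 0)–(-0.504032, 0.6352, 0)  len=0.3590
  (v4,v5,v2) [+--] → (-0.504032, 0.6352, 0)–(-0.145009, 0.6352, 0.510679)  len=0.6243

Chained into 1 loop(s):
  loop 1: 6 segments, perimeter = 2.6531
Total perimeter = 2.653


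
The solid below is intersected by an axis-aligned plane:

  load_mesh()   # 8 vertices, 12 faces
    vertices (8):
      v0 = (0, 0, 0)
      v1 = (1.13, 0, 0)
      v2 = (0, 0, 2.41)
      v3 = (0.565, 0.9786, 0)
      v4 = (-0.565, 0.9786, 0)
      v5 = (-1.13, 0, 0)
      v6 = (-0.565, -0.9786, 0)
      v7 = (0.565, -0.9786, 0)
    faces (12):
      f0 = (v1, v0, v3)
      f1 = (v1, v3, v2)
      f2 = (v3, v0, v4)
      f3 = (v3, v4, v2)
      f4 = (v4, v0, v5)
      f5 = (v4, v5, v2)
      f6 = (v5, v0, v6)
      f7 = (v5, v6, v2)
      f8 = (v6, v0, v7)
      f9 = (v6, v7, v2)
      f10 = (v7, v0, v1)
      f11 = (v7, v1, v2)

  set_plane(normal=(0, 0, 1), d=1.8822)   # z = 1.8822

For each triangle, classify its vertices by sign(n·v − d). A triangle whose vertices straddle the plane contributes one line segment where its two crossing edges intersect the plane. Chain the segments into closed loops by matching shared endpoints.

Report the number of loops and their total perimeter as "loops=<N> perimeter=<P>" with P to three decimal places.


loops=1 perimeter=1.485

Straddling triangles (6 of 12):
  (v1,v3,v2) [--+] → (0.123737, 0.214317, 1.8822)–(0.247475, 0, 1.8822)  len=0.2475
  (v3,v4,v2) [--+] → (-0.123737, 0.214317, 1.8822)–(0.123737, 0.214317, 1.8822)  len=0.2475
  (v4,v5,v2) [--+] → (-0.247475, 0, 1.8822)–(-0.123737, 0.214317, 1.8822)  len=0.2475
  (v5,v6,v2) [--+] → (-0.123737, -0.214317, 1.8822)–(-0.247475, 0, 1.8822)  len=0.2475
  (v6,v7,v2) [--+] → (0.123737, -0.214317, 1.8822)–(-0.123737, -0.214317, 1.8822)  len=0.2475
  (v7,v1,v2) [--+] → (0.247475, 0, 1.8822)–(0.123737, -0.214317, 1.8822)  len=0.2475

Chained into 1 loop(s):
  loop 1: 6 segments, perimeter = 1.4848
Total perimeter = 1.485


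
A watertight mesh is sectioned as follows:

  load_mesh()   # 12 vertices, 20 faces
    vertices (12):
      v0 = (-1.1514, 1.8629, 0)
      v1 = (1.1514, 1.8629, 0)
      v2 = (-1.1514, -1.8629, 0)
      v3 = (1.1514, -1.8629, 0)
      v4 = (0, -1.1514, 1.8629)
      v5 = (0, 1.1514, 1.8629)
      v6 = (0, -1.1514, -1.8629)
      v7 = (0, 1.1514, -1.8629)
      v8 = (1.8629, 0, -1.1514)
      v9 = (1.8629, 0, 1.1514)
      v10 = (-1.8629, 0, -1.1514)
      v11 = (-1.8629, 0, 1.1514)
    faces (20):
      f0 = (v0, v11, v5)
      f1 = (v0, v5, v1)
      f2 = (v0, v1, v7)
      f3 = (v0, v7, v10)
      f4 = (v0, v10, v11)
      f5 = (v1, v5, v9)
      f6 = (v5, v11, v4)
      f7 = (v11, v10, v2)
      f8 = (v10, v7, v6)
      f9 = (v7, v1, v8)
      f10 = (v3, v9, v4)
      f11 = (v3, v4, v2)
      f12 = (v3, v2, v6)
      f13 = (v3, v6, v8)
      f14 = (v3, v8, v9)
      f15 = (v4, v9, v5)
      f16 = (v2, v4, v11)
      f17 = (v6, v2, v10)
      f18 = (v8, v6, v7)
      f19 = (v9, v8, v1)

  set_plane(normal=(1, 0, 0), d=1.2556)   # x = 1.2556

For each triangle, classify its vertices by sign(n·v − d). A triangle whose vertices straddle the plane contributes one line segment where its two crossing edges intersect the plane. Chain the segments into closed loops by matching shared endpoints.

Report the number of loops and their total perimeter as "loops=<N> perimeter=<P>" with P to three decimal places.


Straddling triangles (8 of 20):
  (v1,v5,v9) [--+] → (1.2556, 0.375353, 1.38335)–(1.2556, 1.59008, 0.168624)  len=1.7179
  (v7,v1,v8) [--+] → (1.2556, 1.59008, -0.168624)–(1.2556, 0.375353, -1.38335)  len=1.7179
  (v3,v9,v4) [-+-] → (1.2556, -1.59008, 0.168624)–(1.2556, -0.375353, 1.38335)  len=1.7179
  (v3,v6,v8) [--+] → (1.2556, -0.375353, -1.38335)–(1.2556, -1.59008, -0.168624)  len=1.7179
  (v3,v8,v9) [-++] → (1.2556, -1.59008, -0.168624)–(1.2556, -1.59008, 0.168624)  len=0.3372
  (v4,v9,v5) [-+-] → (1.2556, -0.375353, 1.38335)–(1.2556, 0.375353, 1.38335)  len=0.7507
  (v8,v6,v7) [+--] → (1.2556, -0.375353, -1.38335)–(1.2556, 0.375353, -1.38335)  len=0.7507
  (v9,v8,v1) [++-] → (1.2556, 1.59008, -0.168624)–(1.2556, 1.59008, 0.168624)  len=0.3372

Chained into 1 loop(s):
  loop 1: 8 segments, perimeter = 9.0474
Total perimeter = 9.047

loops=1 perimeter=9.047


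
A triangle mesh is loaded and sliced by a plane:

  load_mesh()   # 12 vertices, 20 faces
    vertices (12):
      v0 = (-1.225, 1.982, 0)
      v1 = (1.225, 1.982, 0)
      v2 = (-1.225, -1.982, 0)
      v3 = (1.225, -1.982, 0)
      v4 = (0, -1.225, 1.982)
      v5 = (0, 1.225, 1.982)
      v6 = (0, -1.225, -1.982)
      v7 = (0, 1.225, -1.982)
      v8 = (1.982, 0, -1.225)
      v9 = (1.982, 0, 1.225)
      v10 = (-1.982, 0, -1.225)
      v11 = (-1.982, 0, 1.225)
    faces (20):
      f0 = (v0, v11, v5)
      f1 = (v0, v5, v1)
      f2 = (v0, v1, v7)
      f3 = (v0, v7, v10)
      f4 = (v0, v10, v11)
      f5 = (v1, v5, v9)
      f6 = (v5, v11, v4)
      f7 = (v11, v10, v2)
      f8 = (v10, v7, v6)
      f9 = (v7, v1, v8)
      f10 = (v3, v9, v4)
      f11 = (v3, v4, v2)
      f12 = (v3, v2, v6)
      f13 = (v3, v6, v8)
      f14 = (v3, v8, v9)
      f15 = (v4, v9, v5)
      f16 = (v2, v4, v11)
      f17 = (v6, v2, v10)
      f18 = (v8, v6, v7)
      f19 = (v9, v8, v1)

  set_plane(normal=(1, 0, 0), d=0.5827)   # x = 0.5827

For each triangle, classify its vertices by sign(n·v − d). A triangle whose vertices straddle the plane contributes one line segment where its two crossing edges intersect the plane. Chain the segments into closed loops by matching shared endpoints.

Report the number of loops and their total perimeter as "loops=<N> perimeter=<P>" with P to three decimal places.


Straddling triangles (10 of 20):
  (v0,v5,v1) [--+] → (0.5827, 1.58508, 1.03922)–(0.5827, 1.982, 0)  len=1.1124
  (v0,v1,v7) [-+-] → (0.5827, 1.982, 0)–(0.5827, 1.58508, -1.03922)  len=1.1124
  (v1,v5,v9) [+-+] → (0.5827, 1.58508, 1.03922)–(0.5827, 0.864855, 1.75945)  len=1.0186
  (v7,v1,v8) [-++] → (0.5827, 1.58508, -1.03922)–(0.5827, 0.864855, -1.75945)  len=1.0186
  (v3,v9,v4) [++-] → (0.5827, -0.864855, 1.75945)–(0.5827, -1.58508, 1.03922)  len=1.0186
  (v3,v4,v2) [+--] → (0.5827, -1.58508, 1.03922)–(0.5827, -1.982, 0)  len=1.1124
  (v3,v2,v6) [+--] → (0.5827, -1.982, 0)–(0.5827, -1.58508, -1.03922)  len=1.1124
  (v3,v6,v8) [+-+] → (0.5827, -1.58508, -1.03922)–(0.5827, -0.864855, -1.75945)  len=1.0186
  (v4,v9,v5) [-+-] → (0.5827, -0.864855, 1.75945)–(0.5827, 0.864855, 1.75945)  len=1.7297
  (v8,v6,v7) [+--] → (0.5827, -0.864855, -1.75945)–(0.5827, 0.864855, -1.75945)  len=1.7297

Chained into 1 loop(s):
  loop 1: 10 segments, perimeter = 11.9834
Total perimeter = 11.983

loops=1 perimeter=11.983


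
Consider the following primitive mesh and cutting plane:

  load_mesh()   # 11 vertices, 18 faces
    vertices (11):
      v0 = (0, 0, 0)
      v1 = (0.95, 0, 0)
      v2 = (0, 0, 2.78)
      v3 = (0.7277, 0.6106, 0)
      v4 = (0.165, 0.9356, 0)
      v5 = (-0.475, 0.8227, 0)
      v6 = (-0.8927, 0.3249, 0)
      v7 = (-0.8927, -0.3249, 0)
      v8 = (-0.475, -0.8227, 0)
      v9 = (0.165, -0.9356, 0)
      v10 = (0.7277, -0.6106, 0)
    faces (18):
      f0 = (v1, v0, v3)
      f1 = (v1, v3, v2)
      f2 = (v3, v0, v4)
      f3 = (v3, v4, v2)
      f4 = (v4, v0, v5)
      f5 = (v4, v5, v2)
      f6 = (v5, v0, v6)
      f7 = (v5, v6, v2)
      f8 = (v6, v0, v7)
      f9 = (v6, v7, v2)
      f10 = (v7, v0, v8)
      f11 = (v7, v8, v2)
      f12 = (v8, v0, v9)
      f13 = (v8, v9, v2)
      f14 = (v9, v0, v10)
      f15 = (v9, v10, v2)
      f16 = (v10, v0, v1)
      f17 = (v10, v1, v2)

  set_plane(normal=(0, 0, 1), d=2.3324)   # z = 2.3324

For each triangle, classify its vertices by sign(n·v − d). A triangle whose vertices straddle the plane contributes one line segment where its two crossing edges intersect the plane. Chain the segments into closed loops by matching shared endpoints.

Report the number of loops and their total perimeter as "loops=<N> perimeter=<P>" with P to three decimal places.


loops=1 perimeter=0.942

Straddling triangles (9 of 18):
  (v1,v3,v2) [--+] → (0.117165, 0.098311, 2.3324)–(0.152957, 0, 2.3324)  len=0.1046
  (v3,v4,v2) [--+] → (0.0265662, 0.150638, 2.3324)–(0.117165, 0.098311, 2.3324)  len=0.1046
  (v4,v5,v2) [--+] → (-0.0764784, 0.132461, 2.3324)–(0.0265662, 0.150638, 2.3324)  len=0.1046
  (v5,v6,v2) [--+] → (-0.143731, 0.0523112, 2.3324)–(-0.0764784, 0.132461, 2.3324)  len=0.1046
  (v6,v7,v2) [--+] → (-0.143731, -0.0523112, 2.3324)–(-0.143731, 0.0523112, 2.3324)  len=0.1046
  (v7,v8,v2) [--+] → (-0.0764784, -0.132461, 2.3324)–(-0.143731, -0.0523112, 2.3324)  len=0.1046
  (v8,v9,v2) [--+] → (0.0265662, -0.150638, 2.3324)–(-0.0764784, -0.132461, 2.3324)  len=0.1046
  (v9,v10,v2) [--+] → (0.117165, -0.098311, 2.3324)–(0.0265662, -0.150638, 2.3324)  len=0.1046
  (v10,v1,v2) [--+] → (0.152957, 0, 2.3324)–(0.117165, -0.098311, 2.3324)  len=0.1046

Chained into 1 loop(s):
  loop 1: 9 segments, perimeter = 0.9416
Total perimeter = 0.942


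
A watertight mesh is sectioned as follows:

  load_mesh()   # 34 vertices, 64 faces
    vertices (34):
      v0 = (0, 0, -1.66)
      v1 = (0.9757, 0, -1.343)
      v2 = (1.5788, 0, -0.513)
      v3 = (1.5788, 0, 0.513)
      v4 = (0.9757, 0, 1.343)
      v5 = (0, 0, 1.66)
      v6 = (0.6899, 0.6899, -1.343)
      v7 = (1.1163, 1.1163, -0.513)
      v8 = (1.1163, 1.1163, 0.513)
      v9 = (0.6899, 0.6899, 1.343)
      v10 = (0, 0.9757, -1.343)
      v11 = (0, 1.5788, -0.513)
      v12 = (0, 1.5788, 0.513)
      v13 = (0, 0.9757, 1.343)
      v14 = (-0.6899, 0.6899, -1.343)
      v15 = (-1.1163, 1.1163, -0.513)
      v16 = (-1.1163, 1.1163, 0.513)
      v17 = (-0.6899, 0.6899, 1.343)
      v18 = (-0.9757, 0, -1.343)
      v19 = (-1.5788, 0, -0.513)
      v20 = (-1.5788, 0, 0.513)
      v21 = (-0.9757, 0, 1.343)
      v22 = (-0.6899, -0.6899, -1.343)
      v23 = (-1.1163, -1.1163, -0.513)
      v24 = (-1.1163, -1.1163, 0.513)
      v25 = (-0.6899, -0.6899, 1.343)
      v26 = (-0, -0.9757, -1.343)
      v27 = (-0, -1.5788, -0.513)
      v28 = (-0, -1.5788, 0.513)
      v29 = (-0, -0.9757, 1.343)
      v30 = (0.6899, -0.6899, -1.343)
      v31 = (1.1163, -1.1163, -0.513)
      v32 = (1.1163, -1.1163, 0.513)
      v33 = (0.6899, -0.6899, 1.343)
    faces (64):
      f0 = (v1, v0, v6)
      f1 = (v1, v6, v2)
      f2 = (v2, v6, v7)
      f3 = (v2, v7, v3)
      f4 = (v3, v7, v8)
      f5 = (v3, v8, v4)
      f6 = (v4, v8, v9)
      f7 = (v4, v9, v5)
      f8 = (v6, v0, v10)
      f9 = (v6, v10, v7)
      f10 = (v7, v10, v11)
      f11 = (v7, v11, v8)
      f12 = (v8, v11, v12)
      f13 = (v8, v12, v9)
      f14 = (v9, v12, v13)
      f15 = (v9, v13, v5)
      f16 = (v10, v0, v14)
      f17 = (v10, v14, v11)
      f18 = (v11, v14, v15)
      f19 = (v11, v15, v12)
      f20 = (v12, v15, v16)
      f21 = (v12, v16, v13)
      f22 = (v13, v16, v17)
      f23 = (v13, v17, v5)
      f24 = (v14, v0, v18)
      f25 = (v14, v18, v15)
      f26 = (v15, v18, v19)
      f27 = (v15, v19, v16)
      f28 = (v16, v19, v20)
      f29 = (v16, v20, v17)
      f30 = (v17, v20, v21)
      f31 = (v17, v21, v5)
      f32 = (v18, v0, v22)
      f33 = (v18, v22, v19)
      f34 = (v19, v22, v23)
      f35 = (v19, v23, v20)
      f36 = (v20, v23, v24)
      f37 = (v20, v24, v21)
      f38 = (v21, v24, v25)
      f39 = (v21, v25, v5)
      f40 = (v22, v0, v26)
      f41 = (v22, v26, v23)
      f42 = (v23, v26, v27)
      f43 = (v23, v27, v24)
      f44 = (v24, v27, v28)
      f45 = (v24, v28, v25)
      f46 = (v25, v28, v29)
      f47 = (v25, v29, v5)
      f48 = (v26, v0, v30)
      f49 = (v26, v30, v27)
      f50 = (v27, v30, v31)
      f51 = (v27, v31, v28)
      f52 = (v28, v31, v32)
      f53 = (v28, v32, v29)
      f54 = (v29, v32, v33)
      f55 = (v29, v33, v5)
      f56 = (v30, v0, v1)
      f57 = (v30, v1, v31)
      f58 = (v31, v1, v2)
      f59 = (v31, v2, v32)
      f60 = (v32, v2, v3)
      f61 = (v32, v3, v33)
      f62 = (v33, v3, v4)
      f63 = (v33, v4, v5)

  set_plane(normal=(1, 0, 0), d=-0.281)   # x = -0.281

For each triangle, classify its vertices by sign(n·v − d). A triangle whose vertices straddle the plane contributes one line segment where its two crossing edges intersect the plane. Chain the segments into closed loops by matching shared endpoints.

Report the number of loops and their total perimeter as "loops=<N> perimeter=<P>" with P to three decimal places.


loops=1 perimeter=9.722

Straddling triangles (20 of 64):
  (v10,v0,v14) [++-] → (-0.281, 0.281, -1.53088)–(-0.281, 0.859292, -1.343)  len=0.6080
  (v10,v14,v11) [+-+] → (-0.281, 0.859292, -1.343)–(-0.281, 1.21675, -0.851063)  len=0.6081
  (v11,v14,v15) [+--] → (-0.281, 1.21675, -0.851063)–(-0.281, 1.46238, -0.513)  len=0.4179
  (v11,v15,v12) [+-+] → (-0.281, 1.46238, -0.513)–(-0.281, 1.46238, 0.254731)  len=0.7677
  (v12,v15,v16) [+--] → (-0.281, 1.46238, 0.254731)–(-0.281, 1.46238, 0.513)  len=0.2583
  (v12,v16,v13) [+-+] → (-0.281, 1.46238, 0.513)–(-0.281, 1.01109, 1.13407)  len=0.7677
  (v13,v16,v17) [+--] → (-0.281, 1.01109, 1.13407)–(-0.281, 0.859292, 1.343)  len=0.2583
  (v13,v17,v5) [+-+] → (-0.281, 0.859292, 1.343)–(-0.281, 0.281, 1.53088)  len=0.6080
  (v14,v0,v18) [-+-] → (-0.281, 0.281, -1.53088)–(-0.281, 0, -1.5687)  len=0.2835
  (v17,v21,v5) [--+] → (-0.281, 0, 1.5687)–(-0.281, 0.281, 1.53088)  len=0.2835
  (v18,v0,v22) [-+-] → (-0.281, 0, -1.5687)–(-0.281, -0.281, -1.53088)  len=0.2835
  (v21,v25,v5) [--+] → (-0.281, -0.281, 1.53088)–(-0.281, 0, 1.5687)  len=0.2835
  (v22,v0,v26) [-++] → (-0.281, -0.281, -1.53088)–(-0.281, -0.859292, -1.343)  len=0.6080
  (v22,v26,v23) [-+-] → (-0.281, -0.859292, -1.343)–(-0.281, -1.01109, -1.13407)  len=0.2583
  (v23,v26,v27) [-++] → (-0.281, -1.01109, -1.13407)–(-0.281, -1.46238, -0.513)  len=0.7677
  (v23,v27,v24) [-+-] → (-0.281, -1.46238, -0.513)–(-0.281, -1.46238, -0.254731)  len=0.2583
  (v24,v27,v28) [-++] → (-0.281, -1.46238, -0.254731)–(-0.281, -1.46238, 0.513)  len=0.7677
  (v24,v28,v25) [-+-] → (-0.281, -1.46238, 0.513)–(-0.281, -1.21675, 0.851063)  len=0.4179
  (v25,v28,v29) [-++] → (-0.281, -1.21675, 0.851063)–(-0.281, -0.859292, 1.343)  len=0.6081
  (v25,v29,v5) [-++] → (-0.281, -0.859292, 1.343)–(-0.281, -0.281, 1.53088)  len=0.6080

Chained into 1 loop(s):
  loop 1: 20 segments, perimeter = 9.7222
Total perimeter = 9.722


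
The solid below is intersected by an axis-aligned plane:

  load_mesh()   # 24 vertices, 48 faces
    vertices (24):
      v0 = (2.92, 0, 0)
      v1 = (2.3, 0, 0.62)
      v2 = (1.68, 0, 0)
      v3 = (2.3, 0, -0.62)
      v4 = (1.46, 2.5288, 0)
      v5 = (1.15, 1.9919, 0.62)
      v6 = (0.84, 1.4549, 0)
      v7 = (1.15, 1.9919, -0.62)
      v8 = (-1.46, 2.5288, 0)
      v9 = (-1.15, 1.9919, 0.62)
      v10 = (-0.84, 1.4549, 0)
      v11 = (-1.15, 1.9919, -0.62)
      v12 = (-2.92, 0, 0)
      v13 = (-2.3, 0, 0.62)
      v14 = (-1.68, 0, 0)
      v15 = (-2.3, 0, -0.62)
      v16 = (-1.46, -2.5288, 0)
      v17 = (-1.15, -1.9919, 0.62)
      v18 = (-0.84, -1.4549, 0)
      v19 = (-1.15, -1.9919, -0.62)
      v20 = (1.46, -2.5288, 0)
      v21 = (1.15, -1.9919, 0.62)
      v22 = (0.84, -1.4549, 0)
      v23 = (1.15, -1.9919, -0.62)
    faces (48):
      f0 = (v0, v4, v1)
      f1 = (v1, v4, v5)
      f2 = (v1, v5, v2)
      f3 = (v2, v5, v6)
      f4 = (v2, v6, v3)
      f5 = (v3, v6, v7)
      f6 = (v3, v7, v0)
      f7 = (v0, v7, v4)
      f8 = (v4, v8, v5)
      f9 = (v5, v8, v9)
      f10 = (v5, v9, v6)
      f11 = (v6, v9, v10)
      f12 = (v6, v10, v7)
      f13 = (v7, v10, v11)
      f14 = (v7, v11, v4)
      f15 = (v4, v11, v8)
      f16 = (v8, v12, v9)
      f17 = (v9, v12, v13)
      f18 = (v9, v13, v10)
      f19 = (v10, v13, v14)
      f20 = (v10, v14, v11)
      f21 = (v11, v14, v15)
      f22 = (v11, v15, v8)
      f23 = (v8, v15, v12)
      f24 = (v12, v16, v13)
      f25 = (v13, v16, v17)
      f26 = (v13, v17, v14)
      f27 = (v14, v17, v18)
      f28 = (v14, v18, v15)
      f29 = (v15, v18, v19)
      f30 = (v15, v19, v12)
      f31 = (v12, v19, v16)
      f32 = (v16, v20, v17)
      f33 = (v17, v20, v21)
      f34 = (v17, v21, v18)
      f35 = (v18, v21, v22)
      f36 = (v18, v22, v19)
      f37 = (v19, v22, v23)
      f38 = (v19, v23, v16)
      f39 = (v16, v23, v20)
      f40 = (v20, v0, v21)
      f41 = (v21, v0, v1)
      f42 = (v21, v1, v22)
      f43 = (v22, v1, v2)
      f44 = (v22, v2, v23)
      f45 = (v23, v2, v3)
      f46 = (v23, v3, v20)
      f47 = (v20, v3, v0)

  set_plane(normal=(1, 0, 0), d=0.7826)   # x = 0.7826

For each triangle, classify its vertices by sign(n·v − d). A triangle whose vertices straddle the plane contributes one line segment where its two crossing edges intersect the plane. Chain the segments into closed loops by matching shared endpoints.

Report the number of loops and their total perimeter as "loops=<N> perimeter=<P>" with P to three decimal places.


loops=2 perimeter=6.562

Straddling triangles (16 of 48):
  (v4,v8,v5) [+-+] → (0.7826, 2.5288, 0)–(0.7826, 2.06748, 0.532725)  len=0.7047
  (v5,v8,v9) [+--] → (0.7826, 2.06748, 0.532725)–(0.7826, 1.9919, 0.62)  len=0.1155
  (v5,v9,v6) [+-+] → (0.7826, 1.9919, 0.62)–(0.7826, 1.47039, 0.0178834)  len=0.7966
  (v6,v9,v10) [+--] → (0.7826, 1.47039, 0.0178834)–(0.7826, 1.4549, 0)  len=0.0237
  (v6,v10,v7) [+-+] → (0.7826, 1.4549, 0)–(0.7826, 1.89276, -0.505534)  len=0.6688
  (v7,v10,v11) [+--] → (0.7826, 1.89276, -0.505534)–(0.7826, 1.9919, -0.62)  len=0.1514
  (v7,v11,v4) [+-+] → (0.7826, 1.9919, -0.62)–(0.7826, 2.38945, -0.160915)  len=0.6073
  (v4,v11,v8) [+--] → (0.7826, 2.38945, -0.160915)–(0.7826, 2.5288, 0)  len=0.2129
  (v16,v20,v17) [-+-] → (0.7826, -2.5288, 0)–(0.7826, -2.38945, 0.160915)  len=0.2129
  (v17,v20,v21) [-++] → (0.7826, -2.38945, 0.160915)–(0.7826, -1.9919, 0.62)  len=0.6073
  (v17,v21,v18) [-+-] → (0.7826, -1.9919, 0.62)–(0.7826, -1.89276, 0.505534)  len=0.1514
  (v18,v21,v22) [-++] → (0.7826, -1.89276, 0.505534)–(0.7826, -1.4549, 0)  len=0.6688
  (v18,v22,v19) [-+-] → (0.7826, -1.4549, 0)–(0.7826, -1.47039, -0.0178834)  len=0.0237
  (v19,v22,v23) [-++] → (0.7826, -1.47039, -0.0178834)–(0.7826, -1.9919, -0.62)  len=0.7966
  (v19,v23,v16) [-+-] → (0.7826, -1.9919, -0.62)–(0.7826, -2.06748, -0.532725)  len=0.1155
  (v16,v23,v20) [-++] → (0.7826, -2.06748, -0.532725)–(0.7826, -2.5288, 0)  len=0.7047

Chained into 2 loop(s):
  loop 1: 8 segments, perimeter = 3.2808
  loop 2: 8 segments, perimeter = 3.2808
Total perimeter = 6.562


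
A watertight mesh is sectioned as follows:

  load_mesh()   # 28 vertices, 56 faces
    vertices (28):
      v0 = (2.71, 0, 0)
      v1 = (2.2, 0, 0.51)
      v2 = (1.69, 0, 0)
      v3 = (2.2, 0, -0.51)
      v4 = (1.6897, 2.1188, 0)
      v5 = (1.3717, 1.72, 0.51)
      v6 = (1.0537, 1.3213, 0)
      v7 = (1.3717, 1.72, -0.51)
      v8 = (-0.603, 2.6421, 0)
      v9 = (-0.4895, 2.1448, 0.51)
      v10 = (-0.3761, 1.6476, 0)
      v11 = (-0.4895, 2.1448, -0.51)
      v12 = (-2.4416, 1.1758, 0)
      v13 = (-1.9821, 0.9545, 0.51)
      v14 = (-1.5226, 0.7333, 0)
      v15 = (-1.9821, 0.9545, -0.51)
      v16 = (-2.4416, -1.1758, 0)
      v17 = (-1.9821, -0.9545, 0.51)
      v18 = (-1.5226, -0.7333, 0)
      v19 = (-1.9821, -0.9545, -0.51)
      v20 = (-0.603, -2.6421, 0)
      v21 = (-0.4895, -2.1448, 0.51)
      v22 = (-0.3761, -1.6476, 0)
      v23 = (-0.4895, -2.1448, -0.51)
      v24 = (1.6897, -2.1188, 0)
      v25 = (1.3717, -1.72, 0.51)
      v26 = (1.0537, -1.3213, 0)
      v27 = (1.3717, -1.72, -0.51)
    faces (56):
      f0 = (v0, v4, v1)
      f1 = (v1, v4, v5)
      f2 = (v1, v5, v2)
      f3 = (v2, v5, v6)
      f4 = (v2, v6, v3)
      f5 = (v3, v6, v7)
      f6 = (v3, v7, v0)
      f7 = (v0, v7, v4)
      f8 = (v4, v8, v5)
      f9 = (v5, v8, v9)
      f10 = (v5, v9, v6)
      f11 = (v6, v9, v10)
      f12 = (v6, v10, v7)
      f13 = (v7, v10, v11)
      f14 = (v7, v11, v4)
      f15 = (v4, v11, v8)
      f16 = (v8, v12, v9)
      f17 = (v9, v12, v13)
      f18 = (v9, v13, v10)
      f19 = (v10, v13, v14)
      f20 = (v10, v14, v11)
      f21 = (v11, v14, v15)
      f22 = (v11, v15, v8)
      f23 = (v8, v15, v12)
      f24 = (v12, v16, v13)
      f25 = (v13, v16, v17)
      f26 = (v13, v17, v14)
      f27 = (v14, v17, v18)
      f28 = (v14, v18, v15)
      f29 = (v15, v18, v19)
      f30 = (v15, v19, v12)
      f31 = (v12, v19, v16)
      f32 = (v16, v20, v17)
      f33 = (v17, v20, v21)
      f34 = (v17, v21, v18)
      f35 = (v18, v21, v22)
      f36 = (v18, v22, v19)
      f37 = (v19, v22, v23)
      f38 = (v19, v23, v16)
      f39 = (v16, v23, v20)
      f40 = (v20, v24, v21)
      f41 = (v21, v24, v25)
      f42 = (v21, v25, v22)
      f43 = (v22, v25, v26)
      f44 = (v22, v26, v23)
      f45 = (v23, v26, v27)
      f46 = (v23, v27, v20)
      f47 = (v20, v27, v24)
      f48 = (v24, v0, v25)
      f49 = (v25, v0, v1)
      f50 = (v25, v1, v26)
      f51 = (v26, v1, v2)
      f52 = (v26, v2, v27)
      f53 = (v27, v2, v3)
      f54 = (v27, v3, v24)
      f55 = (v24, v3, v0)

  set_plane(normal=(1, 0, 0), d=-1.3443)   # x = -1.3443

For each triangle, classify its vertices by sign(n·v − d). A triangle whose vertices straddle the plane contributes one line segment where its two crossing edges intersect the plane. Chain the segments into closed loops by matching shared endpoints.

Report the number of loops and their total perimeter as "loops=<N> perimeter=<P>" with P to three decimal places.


Straddling triangles (16 of 56):
  (v8,v12,v9) [+-+] → (-1.3443, 2.05091, 0)–(-1.3443, 1.72049, 0.286677)  len=0.4374
  (v9,v12,v13) [+--] → (-1.3443, 1.72049, 0.286677)–(-1.3443, 1.46312, 0.51)  len=0.3407
  (v9,v13,v10) [+-+] → (-1.3443, 1.46312, 0.51)–(-1.3443, 1.22975, 0.307461)  len=0.3090
  (v10,v13,v14) [+--] → (-1.3443, 1.22975, 0.307461)–(-1.3443, 0.875489, 0)  len=0.4691
  (v10,v14,v11) [+-+] → (-1.3443, 0.875489, 0)–(-1.3443, 0.976907, -0.0880196)  len=0.1343
  (v11,v14,v15) [+--] → (-1.3443, 0.976907, -0.0880196)–(-1.3443, 1.46312, -0.51)  len=0.6438
  (v11,v15,v8) [+-+] → (-1.3443, 1.46312, -0.51)–(-1.3443, 1.73497, -0.274137)  len=0.3599
  (v8,v15,v12) [+--] → (-1.3443, 1.73497, -0.274137)–(-1.3443, 2.05091, 0)  len=0.4183
  (v16,v20,v17) [-+-] → (-1.3443, -2.05091, 0)–(-1.3443, -1.73497, 0.274137)  len=0.4183
  (v17,v20,v21) [-++] → (-1.3443, -1.73497, 0.274137)–(-1.3443, -1.46312, 0.51)  len=0.3599
  (v17,v21,v18) [-+-] → (-1.3443, -1.46312, 0.51)–(-1.3443, -0.976907, 0.0880196)  len=0.6438
  (v18,v21,v22) [-++] → (-1.3443, -0.976907, 0.0880196)–(-1.3443, -0.875489, 0)  len=0.1343
  (v18,v22,v19) [-+-] → (-1.3443, -0.875489, 0)–(-1.3443, -1.22975, -0.307461)  len=0.4691
  (v19,v22,v23) [-++] → (-1.3443, -1.22975, -0.307461)–(-1.3443, -1.46312, -0.51)  len=0.3090
  (v19,v23,v16) [-+-] → (-1.3443, -1.46312, -0.51)–(-1.3443, -1.72049, -0.286677)  len=0.3407
  (v16,v23,v20) [-++] → (-1.3443, -1.72049, -0.286677)–(-1.3443, -2.05091, 0)  len=0.4374

Chained into 2 loop(s):
  loop 1: 8 segments, perimeter = 3.1126
  loop 2: 8 segments, perimeter = 3.1126
Total perimeter = 6.225

loops=2 perimeter=6.225
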